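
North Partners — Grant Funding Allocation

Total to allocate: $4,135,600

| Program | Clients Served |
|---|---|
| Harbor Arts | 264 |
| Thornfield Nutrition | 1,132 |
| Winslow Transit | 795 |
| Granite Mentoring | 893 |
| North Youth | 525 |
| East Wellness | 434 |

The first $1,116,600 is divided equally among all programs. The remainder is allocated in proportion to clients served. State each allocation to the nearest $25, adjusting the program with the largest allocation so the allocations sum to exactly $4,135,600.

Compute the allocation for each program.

Harbor Arts: $383,225; Thornfield Nutrition: $1,031,400; Winslow Transit: $779,750; Granite Mentoring: $852,925; North Youth: $578,125; East Wellness: $510,175

Equal tier: $1,116,600 ÷ 6 = $186,100 apiece.
Remainder $3,019,000 by clients served (total 4,043): Harbor Arts 197,134.80 → $197,125; Thornfield Nutrition 845,290.13 → $845,300; Winslow Transit 593,644.57 → $593,650; Granite Mentoring 666,823.40 → $666,825; North Youth 392,029.43 → $392,025; East Wellness 324,077.67 → $324,075.
Totals: Harbor Arts $186,100 + $197,125 = $383,225; Thornfield Nutrition $186,100 + $845,300 = $1,031,400; Winslow Transit $186,100 + $593,650 = $779,750; Granite Mentoring $186,100 + $666,825 = $852,925; North Youth $186,100 + $392,025 = $578,125; East Wellness $186,100 + $324,075 = $510,175.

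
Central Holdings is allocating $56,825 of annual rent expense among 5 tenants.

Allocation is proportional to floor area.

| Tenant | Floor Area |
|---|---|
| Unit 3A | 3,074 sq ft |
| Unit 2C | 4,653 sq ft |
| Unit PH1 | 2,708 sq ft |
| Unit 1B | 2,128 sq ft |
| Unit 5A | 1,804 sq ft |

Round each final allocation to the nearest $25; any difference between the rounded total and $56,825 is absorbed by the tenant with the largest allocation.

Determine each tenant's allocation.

Unit 3A: $12,150 | Unit 2C: $18,425 | Unit PH1: $10,700 | Unit 1B: $8,425 | Unit 5A: $7,125

Sum of floor area: 14,367.
Pro-rata amounts: Unit 3A 3,074/14,367 × $56,825 = 12,158.42; Unit 2C 4,653/14,367 × $56,825 = 18,403.75; Unit PH1 2,708/14,367 × $56,825 = 10,710.80; Unit 1B 2,128/14,367 × $56,825 = 8,416.76; Unit 5A 1,804/14,367 × $56,825 = 7,135.26.
Rounded to nearest $25: Unit 3A $12,150; Unit 2C $18,400; Unit PH1 $10,700; Unit 1B $8,425; Unit 5A $7,125. Sum = $56,800.
Difference $56,825 − $56,800 = +$25 applied to largest allocation (Unit 2C): Unit 2C becomes $18,425.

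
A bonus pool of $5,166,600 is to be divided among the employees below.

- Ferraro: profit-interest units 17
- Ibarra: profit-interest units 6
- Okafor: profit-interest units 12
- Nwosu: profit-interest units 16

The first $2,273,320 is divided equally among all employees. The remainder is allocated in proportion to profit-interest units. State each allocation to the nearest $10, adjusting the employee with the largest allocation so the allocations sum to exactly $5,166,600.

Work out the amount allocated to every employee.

Equal tier: $2,273,320 ÷ 4 = $568,330 apiece.
Remainder $2,893,280 by profit-interest units (total 51): Ferraro 964,426.67 → $964,430; Ibarra 340,385.88 → $340,390; Okafor 680,771.76 → $680,770; Nwosu 907,695.69 → $907,700.
Rounding difference −$10 on remainder applied to Ferraro.
Totals: Ferraro $568,330 + $964,420 = $1,532,750; Ibarra $568,330 + $340,390 = $908,720; Okafor $568,330 + $680,770 = $1,249,100; Nwosu $568,330 + $907,700 = $1,476,030.

Ferraro: $1,532,750 · Ibarra: $908,720 · Okafor: $1,249,100 · Nwosu: $1,476,030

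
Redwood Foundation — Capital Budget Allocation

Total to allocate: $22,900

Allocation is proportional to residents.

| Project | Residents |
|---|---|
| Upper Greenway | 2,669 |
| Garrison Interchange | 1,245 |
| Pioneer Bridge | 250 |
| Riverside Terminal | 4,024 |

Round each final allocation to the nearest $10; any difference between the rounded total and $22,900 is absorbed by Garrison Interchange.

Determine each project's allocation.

Combined residents = 8,188.
Pro-rata amounts: Upper Greenway 2,669/8,188 × $22,900 = 7,464.59; Garrison Interchange 1,245/8,188 × $22,900 = 3,481.99; Pioneer Bridge 250/8,188 × $22,900 = 699.19; Riverside Terminal 4,024/8,188 × $22,900 = 11,254.23.
Rounded to nearest $10: Upper Greenway $7,460; Garrison Interchange $3,480; Pioneer Bridge $700; Riverside Terminal $11,250. Sum = $22,890.
Difference $22,900 − $22,890 = +$10 applied to Garrison Interchange: Garrison Interchange becomes $3,490.

Upper Greenway: $7,460 | Garrison Interchange: $3,490 | Pioneer Bridge: $700 | Riverside Terminal: $11,250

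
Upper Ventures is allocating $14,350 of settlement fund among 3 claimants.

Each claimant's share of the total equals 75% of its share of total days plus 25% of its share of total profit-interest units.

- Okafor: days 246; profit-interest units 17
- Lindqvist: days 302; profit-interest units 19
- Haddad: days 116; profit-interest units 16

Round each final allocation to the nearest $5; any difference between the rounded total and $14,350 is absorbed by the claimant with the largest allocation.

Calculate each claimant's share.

Okafor: $5,160; Lindqvist: $6,205; Haddad: $2,985

Days total 664; profit-interest units total 52.
Combined weights (75% days + 25% profit-interest units): Okafor 0.3596; Lindqvist 0.4325; Haddad 0.2079.
Proportional shares: Okafor 5,160.15; Lindqvist 6,205.81; Haddad 2,984.04.
Rounded to nearest $5: Okafor $5,160; Lindqvist $6,205; Haddad $2,985. Sum = $14,350.
No rounding difference to absorb.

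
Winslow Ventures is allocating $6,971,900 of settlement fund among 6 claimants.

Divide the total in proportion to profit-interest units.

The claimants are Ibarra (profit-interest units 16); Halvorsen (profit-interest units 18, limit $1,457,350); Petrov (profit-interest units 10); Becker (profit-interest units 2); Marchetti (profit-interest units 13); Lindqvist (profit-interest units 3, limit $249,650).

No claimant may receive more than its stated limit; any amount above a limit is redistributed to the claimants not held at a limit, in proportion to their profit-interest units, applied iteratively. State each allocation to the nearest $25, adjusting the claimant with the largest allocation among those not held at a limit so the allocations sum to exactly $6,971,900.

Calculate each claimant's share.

Ibarra: $2,054,600 | Halvorsen: $1,457,350 | Petrov: $1,284,125 | Becker: $256,825 | Marchetti: $1,669,350 | Lindqvist: $249,650

Profit-interest units total: 62.
Unconstrained shares: Ibarra 1,799,200.00; Halvorsen 2,024,100.00; Petrov 1,124,500.00; Becker 224,900.00; Marchetti 1,461,850.00; Lindqvist 337,350.00.
Held at cap: Halvorsen ($1,457,350), Lindqvist ($249,650); remaining pool $5,264,900 reallocated over remaining profit-interest units 41.
Redistributed shares: Ibarra 2,054,595.12 → $2,054,600; Petrov 1,284,121.95 → $1,284,125; Becker 256,824.39 → $256,825; Marchetti 1,669,358.54 → $1,669,350.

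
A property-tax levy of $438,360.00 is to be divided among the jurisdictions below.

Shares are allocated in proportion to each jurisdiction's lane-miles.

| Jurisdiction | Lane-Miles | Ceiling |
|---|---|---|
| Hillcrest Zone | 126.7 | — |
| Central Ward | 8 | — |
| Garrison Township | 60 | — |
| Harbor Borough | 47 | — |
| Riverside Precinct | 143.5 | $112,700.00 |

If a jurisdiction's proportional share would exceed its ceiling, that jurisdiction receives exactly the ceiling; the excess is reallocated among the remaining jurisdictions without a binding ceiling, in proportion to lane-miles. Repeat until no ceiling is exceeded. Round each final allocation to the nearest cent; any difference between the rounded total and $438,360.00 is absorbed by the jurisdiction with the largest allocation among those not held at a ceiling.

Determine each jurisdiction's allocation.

Sum of lane-miles: 385.2.
Proportional shares (ignoring caps): Hillcrest Zone 144,185.3894; Central Ward 9,104.0498; Garrison Township 68,280.3738; Harbor Borough 53,486.2928; Riverside Precinct 163,303.8941.
Cap binds for Riverside Precinct ($112,700.00); balance $325,660.00 reallocated over remaining lane-miles 241.7.
Remaining shares: Hillcrest Zone 170,712.1307 → $170,712.13; Central Ward 10,778.9822 → $10,778.98; Garrison Township 80,842.3666 → $80,842.37; Harbor Borough 63,326.5205 → $63,326.52.

Hillcrest Zone: $170,712.13 · Central Ward: $10,778.98 · Garrison Township: $80,842.37 · Harbor Borough: $63,326.52 · Riverside Precinct: $112,700.00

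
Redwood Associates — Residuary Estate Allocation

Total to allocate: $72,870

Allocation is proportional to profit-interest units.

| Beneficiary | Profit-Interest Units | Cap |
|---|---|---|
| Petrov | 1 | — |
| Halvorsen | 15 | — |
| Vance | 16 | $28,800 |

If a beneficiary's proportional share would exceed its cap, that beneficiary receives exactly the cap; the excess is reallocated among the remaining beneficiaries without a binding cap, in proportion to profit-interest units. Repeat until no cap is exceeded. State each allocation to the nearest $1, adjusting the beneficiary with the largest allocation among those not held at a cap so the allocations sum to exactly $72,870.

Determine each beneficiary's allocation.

Combined profit-interest units = 32.
Proportional shares (ignoring caps): Petrov 2,277.19; Halvorsen 34,157.81; Vance 36,435.00.
Cap binds for Vance ($28,800); remaining pool $44,070 reallocated over remaining profit-interest units 16.
Redistributed shares: Petrov 2,754.38 → $2,754; Halvorsen 41,315.62 → $41,316.

Petrov: $2,754; Halvorsen: $41,316; Vance: $28,800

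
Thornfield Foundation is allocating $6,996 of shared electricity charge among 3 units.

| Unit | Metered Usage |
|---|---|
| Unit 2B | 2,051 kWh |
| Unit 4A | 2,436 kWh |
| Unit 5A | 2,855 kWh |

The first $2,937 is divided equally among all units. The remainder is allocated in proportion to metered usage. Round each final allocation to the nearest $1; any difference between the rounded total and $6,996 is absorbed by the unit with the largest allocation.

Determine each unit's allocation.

Unit 2B: $2,113 | Unit 4A: $2,326 | Unit 5A: $2,557

$2,937 shared equally gives $979 per unit.
Remainder $4,059 by metered usage (total 7,342): Unit 2B 1,133.89 → $1,134; Unit 4A 1,346.73 → $1,347; Unit 5A 1,578.38 → $1,578.
Totals: Unit 2B $979 + $1,134 = $2,113; Unit 4A $979 + $1,347 = $2,326; Unit 5A $979 + $1,578 = $2,557.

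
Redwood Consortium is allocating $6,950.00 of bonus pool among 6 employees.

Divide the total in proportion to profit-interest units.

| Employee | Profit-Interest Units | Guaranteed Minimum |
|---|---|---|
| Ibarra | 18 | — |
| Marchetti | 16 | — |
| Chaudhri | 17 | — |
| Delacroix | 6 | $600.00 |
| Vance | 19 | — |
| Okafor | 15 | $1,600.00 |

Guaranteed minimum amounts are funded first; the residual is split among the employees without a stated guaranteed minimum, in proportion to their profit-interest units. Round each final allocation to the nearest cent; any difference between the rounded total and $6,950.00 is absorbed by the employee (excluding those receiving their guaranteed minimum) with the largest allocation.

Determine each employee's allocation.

Minimums first: Delacroix $600.00; Okafor $1,600.00. Residual $4,750.00.
Residual split over remaining profit-interest units 70: Ibarra 1,221.4286 → $1,221.43; Marchetti 1,085.7143 → $1,085.71; Chaudhri 1,153.5714 → $1,153.57; Vance 1,289.2857 → $1,289.29.

Ibarra: $1,221.43 · Marchetti: $1,085.71 · Chaudhri: $1,153.57 · Delacroix: $600.00 · Vance: $1,289.29 · Okafor: $1,600.00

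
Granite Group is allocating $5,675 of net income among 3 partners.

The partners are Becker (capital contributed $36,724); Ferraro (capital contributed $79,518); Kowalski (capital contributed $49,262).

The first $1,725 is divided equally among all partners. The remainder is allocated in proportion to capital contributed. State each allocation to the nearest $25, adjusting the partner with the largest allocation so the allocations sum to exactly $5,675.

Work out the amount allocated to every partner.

Becker: $1,450 | Ferraro: $2,475 | Kowalski: $1,750

First tranche $1,725 split equally: $575 each.
Remainder $3,950 by capital contributed (total 165,504): Becker 876.47 → $875; Ferraro 1,897.82 → $1,900; Kowalski 1,175.71 → $1,175.
Totals: Becker $575 + $875 = $1,450; Ferraro $575 + $1,900 = $2,475; Kowalski $575 + $1,175 = $1,750.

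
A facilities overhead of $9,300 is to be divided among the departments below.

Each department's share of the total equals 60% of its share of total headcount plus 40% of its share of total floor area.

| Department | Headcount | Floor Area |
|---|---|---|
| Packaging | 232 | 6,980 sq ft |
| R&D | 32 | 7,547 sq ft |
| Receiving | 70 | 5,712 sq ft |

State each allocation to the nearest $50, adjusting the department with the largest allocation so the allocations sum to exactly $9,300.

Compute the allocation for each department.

Packaging: $5,200 · R&D: $1,900 · Receiving: $2,200

Totals — headcount 334, floor area 20,239.
Combined weights (60% headcount + 40% floor area): Packaging 0.5547; R&D 0.2066; Receiving 0.2386.
Raw shares: Packaging 5,158.88; R&D 1,921.78; Receiving 2,219.35.
At nearest $50: Packaging $5,150; R&D $1,900; Receiving $2,200. Sum = $9,250.
Difference $9,300 − $9,250 = +$50 applied to largest allocation (Packaging): Packaging becomes $5,200.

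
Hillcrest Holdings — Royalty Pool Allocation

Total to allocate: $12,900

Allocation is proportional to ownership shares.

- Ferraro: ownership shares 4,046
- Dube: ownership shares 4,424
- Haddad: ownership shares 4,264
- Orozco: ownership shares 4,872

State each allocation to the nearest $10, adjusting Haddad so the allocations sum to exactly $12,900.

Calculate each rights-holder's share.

Sum of ownership shares: 17,606.
Unrounded shares: Ferraro 4,046/17,606 × $12,900 = 2,964.52; Dube 4,424/17,606 × $12,900 = 3,241.49; Haddad 4,264/17,606 × $12,900 = 3,124.25; Orozco 4,872/17,606 × $12,900 = 3,569.74.
At nearest $10: Ferraro $2,960; Dube $3,240; Haddad $3,120; Orozco $3,570. Sum = $12,890.
Difference $12,900 − $12,890 = +$10 applied to Haddad: Haddad becomes $3,130.

Ferraro: $2,960 · Dube: $3,240 · Haddad: $3,130 · Orozco: $3,570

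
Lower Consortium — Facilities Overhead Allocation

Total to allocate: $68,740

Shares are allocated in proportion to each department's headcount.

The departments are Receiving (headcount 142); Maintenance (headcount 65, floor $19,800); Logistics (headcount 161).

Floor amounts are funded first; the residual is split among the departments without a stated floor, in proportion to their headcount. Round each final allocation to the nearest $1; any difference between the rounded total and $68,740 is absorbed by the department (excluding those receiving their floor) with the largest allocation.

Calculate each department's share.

Minimums first: Maintenance $19,800. Balance $48,940.
Balance split over remaining headcount 303: Receiving 22,935.58 → $22,936; Logistics 26,004.42 → $26,004.

Receiving: $22,936; Maintenance: $19,800; Logistics: $26,004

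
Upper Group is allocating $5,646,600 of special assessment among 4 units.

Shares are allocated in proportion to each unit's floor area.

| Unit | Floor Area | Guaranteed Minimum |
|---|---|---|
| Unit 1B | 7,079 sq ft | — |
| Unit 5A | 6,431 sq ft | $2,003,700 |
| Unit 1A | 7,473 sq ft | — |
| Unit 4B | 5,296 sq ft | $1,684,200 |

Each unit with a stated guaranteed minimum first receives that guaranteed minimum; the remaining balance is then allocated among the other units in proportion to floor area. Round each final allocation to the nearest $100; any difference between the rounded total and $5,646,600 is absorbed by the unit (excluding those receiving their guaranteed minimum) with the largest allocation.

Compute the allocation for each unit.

Minimums first: Unit 5A $2,003,700; Unit 4B $1,684,200. Residual $1,958,700.
Residual split over remaining floor area 14,552: Unit 1B 952,833.79 → $952,800; Unit 1A 1,005,866.21 → $1,005,900.

Unit 1B: $952,800 · Unit 5A: $2,003,700 · Unit 1A: $1,005,900 · Unit 4B: $1,684,200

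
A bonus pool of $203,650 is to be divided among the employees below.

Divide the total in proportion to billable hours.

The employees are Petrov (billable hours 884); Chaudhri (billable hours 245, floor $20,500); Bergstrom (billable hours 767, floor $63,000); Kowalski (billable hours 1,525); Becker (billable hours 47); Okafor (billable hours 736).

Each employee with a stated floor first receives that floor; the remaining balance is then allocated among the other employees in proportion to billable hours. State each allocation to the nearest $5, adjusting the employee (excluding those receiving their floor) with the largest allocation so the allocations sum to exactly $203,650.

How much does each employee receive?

Fund the minimums — Chaudhri $20,500; Bergstrom $63,000. Balance $120,150.
Balance split over remaining billable hours 3,192: Petrov 33,274.62 → $33,275; Kowalski 57,402.49 → $57,400; Becker 1,769.13 → $1,770; Okafor 27,703.76 → $27,705.

Petrov: $33,275 | Chaudhri: $20,500 | Bergstrom: $63,000 | Kowalski: $57,400 | Becker: $1,770 | Okafor: $27,705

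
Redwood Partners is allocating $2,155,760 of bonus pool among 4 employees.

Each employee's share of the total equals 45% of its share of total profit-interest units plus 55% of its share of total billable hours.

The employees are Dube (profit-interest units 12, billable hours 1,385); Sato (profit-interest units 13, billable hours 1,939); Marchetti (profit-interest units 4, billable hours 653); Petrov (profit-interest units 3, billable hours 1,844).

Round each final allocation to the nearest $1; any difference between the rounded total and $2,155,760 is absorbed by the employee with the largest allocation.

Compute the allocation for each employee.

Profit-interest units total 32; billable hours total 5,821.
Blended shares (45% profit-interest units + 55% billable hours): Dube 0.2996; Sato 0.3660; Marchetti 0.1179; Petrov 0.2164.
Unrounded shares: Dube 645,892.42; Sato 789,050.96; Marchetti 254,269.78; Petrov 466,546.85.
At nearest $1: Dube $645,892; Sato $789,051; Marchetti $254,270; Petrov $466,547. Sum = $2,155,760.
Rounded total matches; no reconciliation needed.

Dube: $645,892 | Sato: $789,051 | Marchetti: $254,270 | Petrov: $466,547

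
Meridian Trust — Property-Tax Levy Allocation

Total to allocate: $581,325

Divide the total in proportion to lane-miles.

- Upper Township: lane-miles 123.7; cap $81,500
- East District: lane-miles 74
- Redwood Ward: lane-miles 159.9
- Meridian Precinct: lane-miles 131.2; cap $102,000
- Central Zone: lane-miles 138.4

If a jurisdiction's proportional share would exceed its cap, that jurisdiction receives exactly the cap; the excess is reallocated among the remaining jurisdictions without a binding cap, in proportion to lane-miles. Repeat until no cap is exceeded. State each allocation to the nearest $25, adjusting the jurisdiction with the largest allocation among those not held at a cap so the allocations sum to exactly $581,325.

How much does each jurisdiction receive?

Upper Township: $81,500 · East District: $79,075 · Redwood Ward: $170,850 · Meridian Precinct: $102,000 · Central Zone: $147,900

Combined lane-miles = 627.2.
Pro-rata shares before constraints: Upper Township 114,652.27; East District 68,587.45; Redwood Ward 148,204.51; Meridian Precinct 121,603.70; Central Zone 128,277.07.
Cap binds for Upper Township ($81,500), Meridian Precinct ($102,000); residual $397,825 reallocated over remaining lane-miles 372.3.
Shares after redistribution: East District 79,073.46 → $79,075; Redwood Ward 170,862.79 → $170,875; Central Zone 147,888.75 → $147,900.
Rounding difference −$25 applied to Redwood Ward → $170,850.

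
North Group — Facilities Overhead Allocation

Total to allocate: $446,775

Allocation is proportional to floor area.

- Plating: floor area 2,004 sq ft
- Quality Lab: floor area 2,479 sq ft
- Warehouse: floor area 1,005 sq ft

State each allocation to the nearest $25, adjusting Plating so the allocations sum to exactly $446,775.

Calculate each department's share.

Combined floor area = 5,488.
Proportional shares: Plating 2,004/5,488 × $446,775 = 163,144.52; Quality Lab 2,479/5,488 × $446,775 = 201,814.00; Warehouse 1,005/5,488 × $446,775 = 81,816.49.
At nearest $25: Plating $163,150; Quality Lab $201,825; Warehouse $81,825. Sum = $446,800.
Difference $446,775 − $446,800 = −$25 applied to Plating: Plating becomes $163,125.

Plating: $163,125; Quality Lab: $201,825; Warehouse: $81,825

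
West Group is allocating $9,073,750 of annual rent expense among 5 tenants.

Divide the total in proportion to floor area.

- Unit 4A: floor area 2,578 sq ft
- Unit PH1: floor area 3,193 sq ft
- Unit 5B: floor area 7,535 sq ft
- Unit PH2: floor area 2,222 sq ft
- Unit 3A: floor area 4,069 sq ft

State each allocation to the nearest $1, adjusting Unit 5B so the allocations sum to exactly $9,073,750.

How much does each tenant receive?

Floor area total: 19,597.
Raw shares: Unit 4A 2,578/19,597 × $9,073,750 = 1,193,658.60; Unit PH1 3,193/19,597 × $9,073,750 = 1,478,414.23; Unit 5B 7,535/19,597 × $9,073,750 = 3,488,835.34; Unit PH2 2,222/19,597 × $9,073,750 = 1,028,824.44; Unit 3A 4,069/19,597 × $9,073,750 = 1,884,017.39.
At nearest $1: Unit 4A $1,193,659; Unit PH1 $1,478,414; Unit 5B $3,488,835; Unit PH2 $1,028,824; Unit 3A $1,884,017. Sum = $9,073,749.
Difference $9,073,750 − $9,073,749 = +$1 applied to Unit 5B: Unit 5B becomes $3,488,836.

Unit 4A: $1,193,659; Unit PH1: $1,478,414; Unit 5B: $3,488,836; Unit PH2: $1,028,824; Unit 3A: $1,884,017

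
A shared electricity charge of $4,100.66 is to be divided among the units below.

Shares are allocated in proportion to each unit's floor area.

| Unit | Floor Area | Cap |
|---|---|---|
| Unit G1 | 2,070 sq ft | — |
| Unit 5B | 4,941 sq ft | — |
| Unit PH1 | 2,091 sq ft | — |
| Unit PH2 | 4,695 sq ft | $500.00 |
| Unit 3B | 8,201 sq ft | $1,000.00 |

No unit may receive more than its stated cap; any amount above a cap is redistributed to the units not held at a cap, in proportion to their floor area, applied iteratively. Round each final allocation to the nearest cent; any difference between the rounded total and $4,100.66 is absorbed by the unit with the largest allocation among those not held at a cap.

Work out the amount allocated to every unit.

Unit G1: $591.45 | Unit 5B: $1,411.76 | Unit PH1: $597.45 | Unit PH2: $500.00 | Unit 3B: $1,000.00

Total floor area = 21,998.
Proportional shares (ignoring caps): Unit G1 385.8699; Unit 5B 921.0547; Unit PH1 389.7845; Unit PH2 875.1977; Unit 3B 1,528.7532.
Capped: Unit PH2 ($500.00), Unit 3B ($1,000.00); balance $2,600.66 reallocated over remaining floor area 9,102.
Redistributed shares: Unit G1 591.4487 → $591.45; Unit 5B 1,411.7624 → $1,411.76; Unit PH1 597.4489 → $597.45.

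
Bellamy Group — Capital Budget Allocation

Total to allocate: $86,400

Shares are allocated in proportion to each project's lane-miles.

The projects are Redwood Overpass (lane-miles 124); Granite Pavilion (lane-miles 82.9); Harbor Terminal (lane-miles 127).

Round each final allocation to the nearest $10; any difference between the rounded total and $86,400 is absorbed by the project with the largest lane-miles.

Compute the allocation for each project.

Redwood Overpass: $32,090 | Granite Pavilion: $21,450 | Harbor Terminal: $32,860

Combined lane-miles = 124 + 82.9 + 127 = 333.9.
Raw shares: Redwood Overpass 32,086.25; Granite Pavilion 21,451.21; Harbor Terminal 32,862.53.
At nearest $10: Redwood Overpass $32,090; Granite Pavilion $21,450; Harbor Terminal $32,860. Sum = $86,400.
Sum already equals the total — no adjustment.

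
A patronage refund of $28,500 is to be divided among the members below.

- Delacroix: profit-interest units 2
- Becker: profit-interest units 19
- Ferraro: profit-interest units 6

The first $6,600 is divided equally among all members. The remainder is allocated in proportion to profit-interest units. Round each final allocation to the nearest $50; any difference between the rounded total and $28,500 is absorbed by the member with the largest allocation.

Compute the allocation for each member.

Delacroix: $3,800 · Becker: $17,650 · Ferraro: $7,050

Equal tier: $6,600 ÷ 3 = $2,200 apiece.
Remainder $21,900 by profit-interest units (total 27): Delacroix 1,622.22 → $1,600; Becker 15,411.11 → $15,400; Ferraro 4,866.67 → $4,850.
Rounding difference +$50 on remainder applied to Becker.
Totals: Delacroix $2,200 + $1,600 = $3,800; Becker $2,200 + $15,450 = $17,650; Ferraro $2,200 + $4,850 = $7,050.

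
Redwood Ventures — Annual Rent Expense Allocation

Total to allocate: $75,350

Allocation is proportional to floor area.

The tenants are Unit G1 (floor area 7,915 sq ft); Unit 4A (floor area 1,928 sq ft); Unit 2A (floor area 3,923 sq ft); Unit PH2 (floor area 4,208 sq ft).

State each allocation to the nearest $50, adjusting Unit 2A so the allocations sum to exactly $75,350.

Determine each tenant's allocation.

Unit G1: $33,200; Unit 4A: $8,100; Unit 2A: $16,400; Unit PH2: $17,650

Sum of floor area: 17,974.
Unrounded shares: Unit G1 7,915/17,974 × $75,350 = 33,181.00; Unit 4A 1,928/17,974 × $75,350 = 8,082.50; Unit 2A 3,923/17,974 × $75,350 = 16,445.87; Unit PH2 4,208/17,974 × $75,350 = 17,640.64.
Rounded to nearest $50: Unit G1 $33,200; Unit 4A $8,100; Unit 2A $16,450; Unit PH2 $17,650. Sum = $75,400.
Difference $75,350 − $75,400 = −$50 applied to Unit 2A: Unit 2A becomes $16,400.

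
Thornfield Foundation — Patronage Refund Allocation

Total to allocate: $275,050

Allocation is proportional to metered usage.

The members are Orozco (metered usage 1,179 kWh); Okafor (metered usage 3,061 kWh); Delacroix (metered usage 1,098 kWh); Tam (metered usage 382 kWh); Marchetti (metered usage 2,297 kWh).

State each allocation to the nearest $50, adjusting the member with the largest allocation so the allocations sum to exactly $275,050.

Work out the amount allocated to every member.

Sum of metered usage: 8,017.
Raw shares: Orozco 1,179/8,017 × $275,050 = 40,449.54; Okafor 3,061/8,017 × $275,050 = 105,017.84; Delacroix 1,098/8,017 × $275,050 = 37,670.56; Tam 382/8,017 × $275,050 = 13,105.79; Marchetti 2,297/8,017 × $275,050 = 78,806.27.
At nearest $50: Orozco $40,450; Okafor $105,000; Delacroix $37,650; Tam $13,100; Marchetti $78,800. Sum = $275,000.
Difference $275,050 − $275,000 = +$50 applied to largest allocation (Okafor): Okafor becomes $105,050.

Orozco: $40,450 · Okafor: $105,050 · Delacroix: $37,650 · Tam: $13,100 · Marchetti: $78,800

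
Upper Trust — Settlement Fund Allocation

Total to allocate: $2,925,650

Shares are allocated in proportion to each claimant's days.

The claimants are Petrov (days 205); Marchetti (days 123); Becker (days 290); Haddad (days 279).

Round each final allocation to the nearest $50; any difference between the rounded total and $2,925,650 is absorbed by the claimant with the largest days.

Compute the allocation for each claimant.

Petrov: $668,650 · Marchetti: $401,200 · Becker: $945,800 · Haddad: $910,000

Total days = 897.
Proportional shares: Petrov 205/897 × $2,925,650 = 668,626.81; Marchetti 123/897 × $2,925,650 = 401,176.09; Becker 290/897 × $2,925,650 = 945,862.32; Haddad 279/897 × $2,925,650 = 909,984.78.
Rounded to nearest $50: Petrov $668,650; Marchetti $401,200; Becker $945,850; Haddad $910,000. Sum = $2,925,700.
Difference $2,925,650 − $2,925,700 = −$50 applied to largest days (Becker): Becker becomes $945,800.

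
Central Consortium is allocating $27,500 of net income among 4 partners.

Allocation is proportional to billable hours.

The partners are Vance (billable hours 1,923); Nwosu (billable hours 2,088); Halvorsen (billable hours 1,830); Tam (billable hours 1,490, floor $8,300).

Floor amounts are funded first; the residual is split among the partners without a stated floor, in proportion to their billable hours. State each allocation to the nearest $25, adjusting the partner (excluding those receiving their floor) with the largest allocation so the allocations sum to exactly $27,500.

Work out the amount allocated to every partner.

Guaranteed amounts: Tam $8,300. Remaining pool $19,200.
Remaining pool split over remaining billable hours 5,841: Vance 6,321.11 → $6,325; Nwosu 6,863.48 → $6,875; Halvorsen 6,015.41 → $6,025.
Rounding difference −$25 applied to Nwosu → $6,850.

Vance: $6,325; Nwosu: $6,850; Halvorsen: $6,025; Tam: $8,300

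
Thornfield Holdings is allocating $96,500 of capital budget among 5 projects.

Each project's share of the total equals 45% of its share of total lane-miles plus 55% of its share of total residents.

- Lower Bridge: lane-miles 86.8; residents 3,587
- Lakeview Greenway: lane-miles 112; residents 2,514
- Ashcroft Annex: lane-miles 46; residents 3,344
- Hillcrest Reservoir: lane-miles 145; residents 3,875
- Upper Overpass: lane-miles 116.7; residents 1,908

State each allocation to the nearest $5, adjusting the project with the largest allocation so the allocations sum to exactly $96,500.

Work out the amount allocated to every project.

Lane-miles total 506.5; residents total 15,228.
Blended shares (45% lane-miles + 55% residents): Lower Bridge 0.2067; Lakeview Greenway 0.1903; Ashcroft Annex 0.1616; Hillcrest Reservoir 0.2688; Upper Overpass 0.1726.
Unrounded shares: Lower Bridge 19,943.81; Lakeview Greenway 18,364.55; Ashcroft Annex 15,598.86; Hillcrest Reservoir 25,937.39; Upper Overpass 16,655.38.
Rounded to nearest $5: Lower Bridge $19,945; Lakeview Greenway $18,365; Ashcroft Annex $15,600; Hillcrest Reservoir $25,935; Upper Overpass $16,655. Sum = $96,500.
Sum already equals the total — no adjustment.

Lower Bridge: $19,945 · Lakeview Greenway: $18,365 · Ashcroft Annex: $15,600 · Hillcrest Reservoir: $25,935 · Upper Overpass: $16,655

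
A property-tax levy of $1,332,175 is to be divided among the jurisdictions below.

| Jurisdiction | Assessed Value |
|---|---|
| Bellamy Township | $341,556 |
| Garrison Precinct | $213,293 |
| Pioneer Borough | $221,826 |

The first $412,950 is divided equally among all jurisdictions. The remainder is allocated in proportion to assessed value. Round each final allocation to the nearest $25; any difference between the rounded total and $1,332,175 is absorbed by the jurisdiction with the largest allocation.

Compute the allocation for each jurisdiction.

Bellamy Township: $541,875 · Garrison Precinct: $390,100 · Pioneer Borough: $400,200

$412,950 shared equally gives $137,650 per jurisdiction.
Remainder $919,225 by assessed value (total 776,675): Bellamy Township 404,244.78 → $404,250; Garrison Precinct 252,440.54 → $252,450; Pioneer Borough 262,539.68 → $262,550.
Rounding difference −$25 on remainder applied to Bellamy Township.
Totals: Bellamy Township $137,650 + $404,225 = $541,875; Garrison Precinct $137,650 + $252,450 = $390,100; Pioneer Borough $137,650 + $262,550 = $400,200.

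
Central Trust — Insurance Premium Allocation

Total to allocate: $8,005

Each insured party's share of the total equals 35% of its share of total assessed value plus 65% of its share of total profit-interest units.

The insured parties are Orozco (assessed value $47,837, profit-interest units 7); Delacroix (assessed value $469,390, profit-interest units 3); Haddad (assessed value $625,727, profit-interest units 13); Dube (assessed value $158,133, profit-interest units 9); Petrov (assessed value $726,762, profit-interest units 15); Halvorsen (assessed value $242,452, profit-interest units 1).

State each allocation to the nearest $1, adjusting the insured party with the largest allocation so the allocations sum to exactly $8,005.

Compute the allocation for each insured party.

Totals — assessed value 2,270,301, profit-interest units 48.
Blended shares (35% assessed value + 65% profit-interest units): Orozco 0.1022; Delacroix 0.1130; Haddad 0.2725; Dube 0.1463; Petrov 0.3152; Halvorsen 0.0509.
Unrounded shares: Orozco 817.84; Delacroix 904.47; Haddad 2,181.42; Dube 1,170.76; Petrov 2,522.90; Halvorsen 407.61.
Rounded to nearest $1: Orozco $818; Delacroix $904; Haddad $2,181; Dube $1,171; Petrov $2,523; Halvorsen $408. Sum = $8,005.
No rounding difference to absorb.

Orozco: $818; Delacroix: $904; Haddad: $2,181; Dube: $1,171; Petrov: $2,523; Halvorsen: $408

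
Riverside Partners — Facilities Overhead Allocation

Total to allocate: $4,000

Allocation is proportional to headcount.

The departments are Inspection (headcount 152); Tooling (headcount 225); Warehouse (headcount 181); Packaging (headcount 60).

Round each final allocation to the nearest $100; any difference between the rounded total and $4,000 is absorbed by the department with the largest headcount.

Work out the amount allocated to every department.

Total headcount = 618.
Pro-rata amounts: Inspection 152/618 × $4,000 = 983.82; Tooling 225/618 × $4,000 = 1,456.31; Warehouse 181/618 × $4,000 = 1,171.52; Packaging 60/618 × $4,000 = 388.35.
Rounded to nearest $100: Inspection $1,000; Tooling $1,500; Warehouse $1,200; Packaging $400. Sum = $4,100.
Difference $4,000 − $4,100 = −$100 applied to largest headcount (Tooling): Tooling becomes $1,400.

Inspection: $1,000 · Tooling: $1,400 · Warehouse: $1,200 · Packaging: $400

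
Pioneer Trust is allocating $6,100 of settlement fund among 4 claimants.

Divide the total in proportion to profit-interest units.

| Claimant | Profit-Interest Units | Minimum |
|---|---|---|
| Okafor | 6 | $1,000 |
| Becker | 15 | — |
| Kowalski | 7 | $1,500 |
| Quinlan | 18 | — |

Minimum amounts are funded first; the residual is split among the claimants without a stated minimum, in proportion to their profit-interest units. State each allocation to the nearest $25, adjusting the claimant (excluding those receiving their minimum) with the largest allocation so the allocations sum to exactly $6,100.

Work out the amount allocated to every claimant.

Fund the minimums — Okafor $1,000; Kowalski $1,500. Balance $3,600.
Balance split over remaining profit-interest units 33: Becker 1,636.36 → $1,625; Quinlan 1,963.64 → $1,975.

Okafor: $1,000; Becker: $1,625; Kowalski: $1,500; Quinlan: $1,975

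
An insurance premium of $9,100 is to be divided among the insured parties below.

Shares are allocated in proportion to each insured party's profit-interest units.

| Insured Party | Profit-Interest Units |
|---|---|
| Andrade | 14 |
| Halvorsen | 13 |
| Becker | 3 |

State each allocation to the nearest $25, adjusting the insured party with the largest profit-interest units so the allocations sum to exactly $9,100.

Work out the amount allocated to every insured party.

Andrade: $4,250 · Halvorsen: $3,950 · Becker: $900

Total profit-interest units = 14 + 13 + 3 = 30.
Proportional shares: Andrade 4,246.67; Halvorsen 3,943.33; Becker 910.00.
Rounded to nearest $25: Andrade $4,250; Halvorsen $3,950; Becker $900. Sum = $9,100.
Sum already equals the total — no adjustment.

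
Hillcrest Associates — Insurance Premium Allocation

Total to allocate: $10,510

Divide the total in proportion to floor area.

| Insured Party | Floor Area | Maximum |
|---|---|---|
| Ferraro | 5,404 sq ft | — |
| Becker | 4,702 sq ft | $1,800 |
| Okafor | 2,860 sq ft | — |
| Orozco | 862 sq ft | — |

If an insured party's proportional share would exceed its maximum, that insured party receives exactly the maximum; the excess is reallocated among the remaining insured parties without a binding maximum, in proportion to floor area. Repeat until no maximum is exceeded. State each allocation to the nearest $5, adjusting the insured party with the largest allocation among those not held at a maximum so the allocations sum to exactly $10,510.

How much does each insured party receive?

Sum of floor area: 13,828.
Unconstrained shares: Ferraro 4,107.32; Becker 3,573.76; Okafor 2,173.75; Orozco 655.16.
Capped: Becker ($1,800); remaining pool $8,710 reallocated over remaining floor area 9,126.
Shares after redistribution: Ferraro 5,157.66 → $5,160; Okafor 2,729.63 → $2,730; Orozco 822.71 → $825.
Rounding difference −$5 applied to Ferraro → $5,155.

Ferraro: $5,155 | Becker: $1,800 | Okafor: $2,730 | Orozco: $825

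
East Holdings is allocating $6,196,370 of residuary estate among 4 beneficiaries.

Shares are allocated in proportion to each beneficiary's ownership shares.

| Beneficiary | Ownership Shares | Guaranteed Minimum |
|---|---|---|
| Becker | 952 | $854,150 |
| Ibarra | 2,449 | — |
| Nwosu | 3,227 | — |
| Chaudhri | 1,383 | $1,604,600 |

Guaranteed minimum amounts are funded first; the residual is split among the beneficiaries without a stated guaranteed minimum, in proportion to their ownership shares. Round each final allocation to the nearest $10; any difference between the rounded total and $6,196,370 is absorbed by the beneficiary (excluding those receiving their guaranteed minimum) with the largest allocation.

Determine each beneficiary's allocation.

Becker: $854,150; Ibarra: $1,612,660; Nwosu: $2,124,960; Chaudhri: $1,604,600

Guaranteed amounts: Becker $854,150; Chaudhri $1,604,600. Balance $3,737,620.
Balance split over remaining ownership shares 5,676: Ibarra 1,612,655.28 → $1,612,660; Nwosu 2,124,964.72 → $2,124,960.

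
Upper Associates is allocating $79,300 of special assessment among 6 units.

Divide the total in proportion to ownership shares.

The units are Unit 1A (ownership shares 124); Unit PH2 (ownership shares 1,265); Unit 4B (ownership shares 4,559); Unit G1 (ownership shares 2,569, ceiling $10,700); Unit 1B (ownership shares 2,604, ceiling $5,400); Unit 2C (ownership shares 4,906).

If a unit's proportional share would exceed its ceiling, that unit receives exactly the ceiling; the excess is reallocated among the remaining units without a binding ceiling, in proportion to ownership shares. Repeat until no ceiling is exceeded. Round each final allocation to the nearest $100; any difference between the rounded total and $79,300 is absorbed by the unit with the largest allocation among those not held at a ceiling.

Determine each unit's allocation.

Unit 1A: $700 | Unit PH2: $7,400 | Unit 4B: $26,500 | Unit G1: $10,700 | Unit 1B: $5,400 | Unit 2C: $28,600

Ownership shares total: 16,027.
Unconstrained shares: Unit 1A 613.54; Unit PH2 6,259.09; Unit 4B 22,557.48; Unit G1 12,711.16; Unit 1B 12,884.33; Unit 2C 24,274.40.
Cap binds for Unit G1 ($10,700), Unit 1B ($5,400); residual $63,200 reallocated over remaining ownership shares 10,854.
Redistributed shares: Unit 1A 722.02 → $700; Unit PH2 7,365.76 → $7,400; Unit 4B 26,545.86 → $26,500; Unit 2C 28,566.35 → $28,600.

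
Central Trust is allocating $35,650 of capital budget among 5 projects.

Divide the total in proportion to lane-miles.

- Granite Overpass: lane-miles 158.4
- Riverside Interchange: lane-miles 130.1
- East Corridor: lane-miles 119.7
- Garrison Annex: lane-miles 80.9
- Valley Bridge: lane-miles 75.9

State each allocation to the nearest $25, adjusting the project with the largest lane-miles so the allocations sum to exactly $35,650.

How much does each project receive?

Lane-miles total: 158.4 + 130.1 + 119.7 + 80.9 + 75.9 = 565.
Unrounded shares: Granite Overpass 9,994.62; Riverside Interchange 8,208.96; East Corridor 7,552.75; Garrison Annex 5,104.58; Valley Bridge 4,789.09.
After rounding ($25): Granite Overpass $10,000; Riverside Interchange $8,200; East Corridor $7,550; Garrison Annex $5,100; Valley Bridge $4,800. Sum = $35,650.
Rounded total matches; no reconciliation needed.

Granite Overpass: $10,000 | Riverside Interchange: $8,200 | East Corridor: $7,550 | Garrison Annex: $5,100 | Valley Bridge: $4,800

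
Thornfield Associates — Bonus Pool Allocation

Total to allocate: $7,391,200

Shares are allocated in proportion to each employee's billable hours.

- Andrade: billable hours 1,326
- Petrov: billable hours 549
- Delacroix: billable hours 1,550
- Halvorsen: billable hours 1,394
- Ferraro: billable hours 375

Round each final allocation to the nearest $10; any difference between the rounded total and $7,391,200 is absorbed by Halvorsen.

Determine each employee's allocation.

Billable hours total: 5,194.
Pro-rata amounts: Andrade 1,326/5,194 × $7,391,200 = 1,886,933.23; Petrov 549/5,194 × $7,391,200 = 781,241.59; Delacroix 1,550/5,194 × $7,391,200 = 2,205,691.18; Halvorsen 1,394/5,194 × $7,391,200 = 1,983,699.04; Ferraro 375/5,194 × $7,391,200 = 533,634.96.
At nearest $10: Andrade $1,886,930; Petrov $781,240; Delacroix $2,205,690; Halvorsen $1,983,700; Ferraro $533,630. Sum = $7,391,190.
Difference $7,391,200 − $7,391,190 = +$10 applied to Halvorsen: Halvorsen becomes $1,983,710.

Andrade: $1,886,930 | Petrov: $781,240 | Delacroix: $2,205,690 | Halvorsen: $1,983,710 | Ferraro: $533,630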